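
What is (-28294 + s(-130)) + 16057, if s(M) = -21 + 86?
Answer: -12172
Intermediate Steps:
s(M) = 65
(-28294 + s(-130)) + 16057 = (-28294 + 65) + 16057 = -28229 + 16057 = -12172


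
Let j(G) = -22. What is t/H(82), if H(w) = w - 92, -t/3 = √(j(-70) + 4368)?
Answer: 3*√4346/10 ≈ 19.777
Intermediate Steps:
t = -3*√4346 (t = -3*√(-22 + 4368) = -3*√4346 ≈ -197.77)
H(w) = -92 + w
t/H(82) = (-3*√4346)/(-92 + 82) = -3*√4346/(-10) = -3*√4346*(-⅒) = 3*√4346/10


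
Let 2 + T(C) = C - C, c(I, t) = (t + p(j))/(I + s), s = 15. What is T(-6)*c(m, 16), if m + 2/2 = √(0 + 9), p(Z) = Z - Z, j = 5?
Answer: -32/17 ≈ -1.8824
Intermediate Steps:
p(Z) = 0
m = 2 (m = -1 + √(0 + 9) = -1 + √9 = -1 + 3 = 2)
c(I, t) = t/(15 + I) (c(I, t) = (t + 0)/(I + 15) = t/(15 + I))
T(C) = -2 (T(C) = -2 + (C - C) = -2 + 0 = -2)
T(-6)*c(m, 16) = -32/(15 + 2) = -32/17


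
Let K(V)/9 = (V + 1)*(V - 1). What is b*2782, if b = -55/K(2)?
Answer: -153010/27 ≈ -5667.0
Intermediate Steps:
K(V) = 9*(1 + V)*(-1 + V) (K(V) = 9*((V + 1)*(V - 1)) = 9*((1 + V)*(-1 + V)) = 9*(1 + V)*(-1 + V))
b = -55/27 (b = -55/(-9 + 9*2²) = -55/(-9 + 9*4) = -55/(-9 + 36) = -55/27 ≈ -2.0370)
b*2782 = -55/27*2782 = -153010/27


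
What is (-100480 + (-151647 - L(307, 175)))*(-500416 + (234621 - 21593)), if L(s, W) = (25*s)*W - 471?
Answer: 458320922028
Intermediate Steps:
L(s, W) = -471 + 25*W*s (L(s, W) = 25*W*s - 471 = -471 + 25*W*s)
(-100480 + (-151647 - L(307, 175)))*(-500416 + (234621 - 21593)) = (-100480 + (-151647 - (-471 + 25*175*307)))*(-500416 + (234621 - 21593)) = (-100480 + (-151647 - (-471 + 1343125)))*(-500416 + 213028) = (-100480 + (-151647 - 1*1342654))*(-287388) = (-100480 + (-151647 - 1342654))*(-287388) = (-100480 - 1494301)*(-287388) = -1594781*(-287388) = 458320922028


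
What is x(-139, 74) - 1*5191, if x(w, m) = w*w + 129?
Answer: 14259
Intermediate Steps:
x(w, m) = 129 + w**2 (x(w, m) = w**2 + 129 = 129 + w**2)
x(-139, 74) - 1*5191 = (129 + (-139)**2) - 1*5191 = (129 + 19321) - 5191 = 19450 - 5191 = 14259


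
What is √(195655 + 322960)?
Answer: √518615 ≈ 720.15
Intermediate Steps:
√(195655 + 322960) = √518615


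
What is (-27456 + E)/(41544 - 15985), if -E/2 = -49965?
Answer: 72474/25559 ≈ 2.8356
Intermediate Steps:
E = 99930 (E = -2*(-49965) = 99930)
(-27456 + E)/(41544 - 15985) = (-27456 + 99930)/(41544 - 15985) = 72474/25559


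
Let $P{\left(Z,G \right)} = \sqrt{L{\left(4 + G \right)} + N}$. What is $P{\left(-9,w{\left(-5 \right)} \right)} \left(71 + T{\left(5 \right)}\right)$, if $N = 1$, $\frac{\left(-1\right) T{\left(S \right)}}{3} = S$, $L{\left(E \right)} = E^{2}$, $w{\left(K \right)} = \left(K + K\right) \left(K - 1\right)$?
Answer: $56 \sqrt{4097} \approx 3584.4$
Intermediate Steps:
$w{\left(K \right)} = 2 K \left(-1 + K\right)$
$T{\left(S \right)} = - 3 S$
$P{\left(Z,G \right)} = \sqrt{1 + \left(4 + G\right)^{2}}$ ($P{\left(Z,G \right)} = \sqrt{\left(4 + G\right)^{2} + 1} = \sqrt{1 + \left(4 + G\right)^{2}}$)
$P{\left(-9,w{\left(-5 \right)} \right)} \left(71 + T{\left(5 \right)}\right) = \sqrt{1 + \left(4 + 2 \left(-5\right) \left(-1 - 5\right)\right)^{2}} \left(71 - 15\right) = \sqrt{1 + \left(4 + 2 \left(-5\right) \left(-6\right)\right)^{2}} \left(71 - 15\right) = \sqrt{1 + \left(4 + 60\right)^{2}} \cdot 56 = \sqrt{1 + 64^{2}} \cdot 56 = \sqrt{1 + 4096} \cdot 56 = \sqrt{4097} \cdot 56 = 56 \sqrt{4097}$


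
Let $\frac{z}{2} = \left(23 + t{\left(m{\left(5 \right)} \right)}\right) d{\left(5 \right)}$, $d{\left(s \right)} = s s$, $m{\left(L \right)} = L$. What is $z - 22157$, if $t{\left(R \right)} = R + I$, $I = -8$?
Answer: $-21157$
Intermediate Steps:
$t{\left(R \right)} = -8 + R$ ($t{\left(R \right)} = R - 8 = -8 + R$)
$d{\left(s \right)} = s^{2}$
$z = 1000$ ($z = 2 \left(23 + \left(-8 + 5\right)\right) 5^{2} = 2 \left(23 - 3\right) 25 = 2 \cdot 20 \cdot 25 = 2 \cdot 500 = 1000$)
$z - 22157 = 1000 - 22157 = -21157$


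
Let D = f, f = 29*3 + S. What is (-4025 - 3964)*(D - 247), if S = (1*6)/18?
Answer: 1275577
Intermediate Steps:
S = 1/3 (S = 6*(1/18) = 1/3 ≈ 0.33333)
f = 262/3 (f = 29*3 + 1/3 = 87 + 1/3 = 262/3 ≈ 87.333)
D = 262/3 ≈ 87.333
(-4025 - 3964)*(D - 247) = (-4025 - 3964)*(262/3 - 247) = -7989*(-479/3) = 1275577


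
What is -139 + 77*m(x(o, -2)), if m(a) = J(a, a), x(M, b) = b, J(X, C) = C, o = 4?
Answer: -293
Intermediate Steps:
m(a) = a
-139 + 77*m(x(o, -2)) = -139 + 77*(-2) = -139 - 154 = -293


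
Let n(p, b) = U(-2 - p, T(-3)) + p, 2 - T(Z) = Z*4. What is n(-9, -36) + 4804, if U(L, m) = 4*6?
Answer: 4819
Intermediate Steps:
T(Z) = 2 - 4*Z (T(Z) = 2 - Z*4 = 2 - 4*Z)
U(L, m) = 24
n(p, b) = 24 + p
n(-9, -36) + 4804 = (24 - 9) + 4804 = 15 + 4804 = 4819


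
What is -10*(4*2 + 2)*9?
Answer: -900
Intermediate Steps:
-10*(4*2 + 2)*9 = -10*(8 + 2)*9 = -10*10*9 = -100*9 = -900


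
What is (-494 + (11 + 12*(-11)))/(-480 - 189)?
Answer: 205/223 ≈ 0.91928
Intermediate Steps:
(-494 + (11 + 12*(-11)))/(-480 - 189) = (-494 + (11 - 132))/(-669) = (-494 - 121)*(-1/669) = -615*(-1/669) = 205/223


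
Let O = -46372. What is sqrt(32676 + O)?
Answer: 8*I*sqrt(214) ≈ 117.03*I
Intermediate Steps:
sqrt(32676 + O) = sqrt(32676 - 46372) = sqrt(-13696) = 8*I*sqrt(214)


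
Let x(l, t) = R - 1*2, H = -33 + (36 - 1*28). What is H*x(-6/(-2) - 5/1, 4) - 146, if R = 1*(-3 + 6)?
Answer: -171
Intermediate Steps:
R = 3 (R = 1*3 = 3)
H = -25 (H = -33 + (36 - 28) = -33 + 8 = -25)
x(l, t) = 1 (x(l, t) = 3 - 1*2 = 3 - 2 = 1)
H*x(-6/(-2) - 5/1, 4) - 146 = -25*1 - 146 = -25 - 146 = -171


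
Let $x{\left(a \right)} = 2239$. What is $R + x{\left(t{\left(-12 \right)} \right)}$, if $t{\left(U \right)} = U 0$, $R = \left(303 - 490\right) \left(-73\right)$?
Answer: $15890$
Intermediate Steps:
$R = 13651$ ($R = \left(-187\right) \left(-73\right) = 13651$)
$t{\left(U \right)} = 0$
$R + x{\left(t{\left(-12 \right)} \right)} = 13651 + 2239 = 15890$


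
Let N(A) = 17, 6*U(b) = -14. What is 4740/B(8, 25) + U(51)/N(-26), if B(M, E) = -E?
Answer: -48383/255 ≈ -189.74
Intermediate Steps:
U(b) = -7/3 (U(b) = (⅙)*(-14) = -7/3)
4740/B(8, 25) + U(51)/N(-26) = 4740/((-1*25)) - 7/3/17 = 4740/(-25) - 7/3*1/17 = 4740*(-1/25) - 7/51 = -948/5 - 7/51 = -48383/255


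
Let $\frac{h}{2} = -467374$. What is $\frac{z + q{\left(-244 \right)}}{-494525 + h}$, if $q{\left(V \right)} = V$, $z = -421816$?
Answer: $\frac{422060}{1429273} \approx 0.2953$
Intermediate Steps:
$h = -934748$ ($h = 2 \left(-467374\right) = -934748$)
$\frac{z + q{\left(-244 \right)}}{-494525 + h} = \frac{-421816 - 244}{-494525 - 934748} = - \frac{422060}{-1429273} = \left(-422060\right) \left(- \frac{1}{1429273}\right) = \frac{422060}{1429273}$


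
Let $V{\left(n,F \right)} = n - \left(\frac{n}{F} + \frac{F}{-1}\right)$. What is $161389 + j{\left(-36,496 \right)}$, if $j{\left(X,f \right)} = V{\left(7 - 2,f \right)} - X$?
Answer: $\frac{80315291}{496} \approx 1.6193 \cdot 10^{5}$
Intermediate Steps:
$V{\left(n,F \right)} = F + n - \frac{n}{F}$ ($V{\left(n,F \right)} = n - \left(\frac{n}{F} + F \left(-1\right)\right) = n - \left(\frac{n}{F} - F\right) = n - \left(- F + \frac{n}{F}\right) = n + \left(F - \frac{n}{F}\right) = F + n - \frac{n}{F}$)
$j{\left(X,f \right)} = 5 + f - X - \frac{5}{f}$ ($j{\left(X,f \right)} = \left(f + \left(7 - 2\right) - \frac{7 - 2}{f}\right) - X = \left(f + 5 - \frac{5}{f}\right) - X = \left(5 + f - \frac{5}{f}\right) - X = 5 + f - X - \frac{5}{f}$)
$161389 + j{\left(-36,496 \right)} = 161389 + \left(5 + 496 - -36 - \frac{5}{496}\right) = 161389 + \left(5 + 496 + 36 - \frac{5}{496}\right) = 161389 + \frac{266347}{496} = \frac{80315291}{496}$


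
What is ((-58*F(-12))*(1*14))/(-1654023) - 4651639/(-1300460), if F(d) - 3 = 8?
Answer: 1100790514631/307284392940 ≈ 3.5823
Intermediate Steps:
F(d) = 11 (F(d) = 3 + 8 = 11)
((-58*F(-12))*(1*14))/(-1654023) - 4651639/(-1300460) = ((-58*11)*(1*14))/(-1654023) - 4651639/(-1300460) = -638*14*(-1/1654023) - 4651639*(-1/1300460) = -8932*(-1/1654023) + 4651639/1300460 = 1276/236289 + 4651639/1300460 = 1100790514631/307284392940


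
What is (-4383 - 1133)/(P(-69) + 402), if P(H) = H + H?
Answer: -1379/66 ≈ -20.894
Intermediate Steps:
P(H) = 2*H
(-4383 - 1133)/(P(-69) + 402) = (-4383 - 1133)/(2*(-69) + 402) = -5516/(-138 + 402) = -5516/264 = -5516*1/264 = -1379/66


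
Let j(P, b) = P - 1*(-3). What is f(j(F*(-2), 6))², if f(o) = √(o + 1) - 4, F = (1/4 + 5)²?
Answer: (16 - I*√818)²/16 ≈ -35.125 - 57.201*I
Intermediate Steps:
F = 441/16 (F = (¼ + 5)² = (21/4)² = 441/16 ≈ 27.563)
j(P, b) = 3 + P (j(P, b) = P + 3 = 3 + P)
f(o) = -4 + √(1 + o) (f(o) = √(1 + o) - 4 = -4 + √(1 + o))
f(j(F*(-2), 6))² = (-4 + √(1 + (3 + (441/16)*(-2))))² = (-4 + √(1 + (3 - 441/8)))² = (-4 + √(1 - 417/8))² = (-4 + √(-409/8))² = (-4 + I*√818/4)²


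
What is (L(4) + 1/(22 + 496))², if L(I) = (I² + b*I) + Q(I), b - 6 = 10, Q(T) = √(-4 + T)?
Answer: 1717356481/268324 ≈ 6400.3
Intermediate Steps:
b = 16 (b = 6 + 10 = 16)
L(I) = I² + √(-4 + I) + 16*I (L(I) = (I² + 16*I) + √(-4 + I) = I² + √(-4 + I) + 16*I)
(L(4) + 1/(22 + 496))² = ((4² + √(-4 + 4) + 16*4) + 1/(22 + 496))² = ((16 + √0 + 64) + 1/518)² = ((16 + 0 + 64) + 1/518)² = (80 + 1/518)² = (41441/518)² = 1717356481/268324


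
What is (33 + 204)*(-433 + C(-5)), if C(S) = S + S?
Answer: -104991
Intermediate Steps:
C(S) = 2*S
(33 + 204)*(-433 + C(-5)) = (33 + 204)*(-433 + 2*(-5)) = 237*(-433 - 10) = 237*(-443) = -104991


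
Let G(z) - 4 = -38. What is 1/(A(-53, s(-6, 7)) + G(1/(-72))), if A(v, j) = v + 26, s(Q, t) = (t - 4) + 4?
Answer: -1/61 ≈ -0.016393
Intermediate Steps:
s(Q, t) = t (s(Q, t) = (-4 + t) + 4 = t)
G(z) = -34 (G(z) = 4 - 38 = -34)
A(v, j) = 26 + v
1/(A(-53, s(-6, 7)) + G(1/(-72))) = 1/((26 - 53) - 34) = 1/(-27 - 34) = 1/(-61) = -1/61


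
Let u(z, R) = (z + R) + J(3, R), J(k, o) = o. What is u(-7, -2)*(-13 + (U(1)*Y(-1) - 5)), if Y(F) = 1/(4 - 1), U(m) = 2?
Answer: 572/3 ≈ 190.67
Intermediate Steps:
u(z, R) = z + 2*R (u(z, R) = (z + R) + R = (R + z) + R = z + 2*R)
Y(F) = ⅓ (Y(F) = 1/3 = ⅓)
u(-7, -2)*(-13 + (U(1)*Y(-1) - 5)) = (-7 + 2*(-2))*(-13 + (2*(⅓) - 5)) = (-7 - 4)*(-13 + (⅔ - 5)) = -11*(-13 - 13/3) = -11*(-52/3) = 572/3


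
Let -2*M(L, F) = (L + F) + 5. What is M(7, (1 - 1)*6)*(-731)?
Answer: 4386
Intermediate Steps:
M(L, F) = -5/2 - F/2 - L/2 (M(L, F) = -((L + F) + 5)/2 = -((F + L) + 5)/2 = -(5 + F + L)/2 = -5/2 - F/2 - L/2)
M(7, (1 - 1)*6)*(-731) = (-5/2 - (1 - 1)*6/2 - ½*7)*(-731) = (-5/2 - 0*6 - 7/2)*(-731) = (-5/2 - ½*0 - 7/2)*(-731) = (-5/2 + 0 - 7/2)*(-731) = -6*(-731) = 4386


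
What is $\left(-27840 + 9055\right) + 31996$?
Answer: $13211$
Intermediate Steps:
$\left(-27840 + 9055\right) + 31996 = -18785 + 31996 = 13211$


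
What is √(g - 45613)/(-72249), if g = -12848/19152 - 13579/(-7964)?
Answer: -I*√115140230022039299/114790511682 ≈ -0.002956*I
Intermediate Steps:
g = 9858971/9532908 (g = -12848*1/19152 - 13579*(-1/7964) = -803/1197 + 13579/7964 = 9858971/9532908 ≈ 1.0342)
√(g - 45613)/(-72249) = √(9858971/9532908 - 45613)/(-72249) = √(-434814673633/9532908)*(-1/72249) = (I*√115140230022039299/1588818)*(-1/72249) = -I*√115140230022039299/114790511682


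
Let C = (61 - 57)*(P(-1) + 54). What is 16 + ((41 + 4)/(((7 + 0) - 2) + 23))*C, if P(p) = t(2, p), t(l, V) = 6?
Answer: 2812/7 ≈ 401.71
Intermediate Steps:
P(p) = 6
C = 240 (C = (61 - 57)*(6 + 54) = 4*60 = 240)
16 + ((41 + 4)/(((7 + 0) - 2) + 23))*C = 16 + ((41 + 4)/(((7 + 0) - 2) + 23))*240 = 16 + (45/((7 - 2) + 23))*240 = 16 + (45/(5 + 23))*240 = 16 + (45/28)*240 = 16 + 2700/7 = 2812/7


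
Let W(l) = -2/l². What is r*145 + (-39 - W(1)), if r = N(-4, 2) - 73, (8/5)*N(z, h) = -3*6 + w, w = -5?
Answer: -101651/8 ≈ -12706.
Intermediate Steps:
N(z, h) = -115/8 (N(z, h) = 5*(-3*6 - 5)/8 = 5*(-18 - 5)/8 = (5/8)*(-23) = -115/8)
W(l) = -2/l²
r = -699/8 (r = -115/8 - 73 = -699/8 ≈ -87.375)
r*145 + (-39 - W(1)) = -699/8*145 + (-39 - (-2)/1²) = -101355/8 + (-39 - (-2)) = -101355/8 + (-39 - 1*(-2)) = -101355/8 + (-39 + 2) = -101355/8 - 37 = -101651/8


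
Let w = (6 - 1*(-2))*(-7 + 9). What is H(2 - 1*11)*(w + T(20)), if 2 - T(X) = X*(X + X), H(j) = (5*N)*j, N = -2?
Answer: -70380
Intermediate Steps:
w = 16 (w = (6 + 2)*2 = 8*2 = 16)
H(j) = -10*j (H(j) = (5*(-2))*j = -10*j)
T(X) = 2 - 2*X**2 (T(X) = 2 - X*(X + X) = 2 - X*2*X = 2 - 2*X**2)
H(2 - 1*11)*(w + T(20)) = (-10*(2 - 1*11))*(16 + (2 - 2*20**2)) = (-10*(2 - 11))*(16 + (2 - 2*400)) = (-10*(-9))*(16 + (2 - 800)) = 90*(16 - 798) = 90*(-782) = -70380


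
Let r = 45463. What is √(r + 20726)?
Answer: √66189 ≈ 257.27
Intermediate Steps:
√(r + 20726) = √(45463 + 20726) = √66189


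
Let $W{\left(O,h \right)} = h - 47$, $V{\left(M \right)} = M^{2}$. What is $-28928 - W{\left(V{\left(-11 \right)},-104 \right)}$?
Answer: $-28777$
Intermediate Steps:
$W{\left(O,h \right)} = -47 + h$ ($W{\left(O,h \right)} = h - 47 = -47 + h$)
$-28928 - W{\left(V{\left(-11 \right)},-104 \right)} = -28928 - \left(-47 - 104\right) = -28928 - -151 = -28928 + 151 = -28777$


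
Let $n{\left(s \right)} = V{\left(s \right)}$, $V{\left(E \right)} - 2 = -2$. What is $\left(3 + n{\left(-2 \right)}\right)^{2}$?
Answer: $9$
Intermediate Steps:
$V{\left(E \right)} = 0$ ($V{\left(E \right)} = 2 - 2 = 0$)
$n{\left(s \right)} = 0$
$\left(3 + n{\left(-2 \right)}\right)^{2} = \left(3 + 0\right)^{2} = 3^{2} = 9$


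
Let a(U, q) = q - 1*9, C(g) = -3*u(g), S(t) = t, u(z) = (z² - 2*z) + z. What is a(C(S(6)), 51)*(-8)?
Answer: -336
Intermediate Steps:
u(z) = z² - z
C(g) = -3*g*(-1 + g)
a(U, q) = -9 + q (a(U, q) = q - 9 = -9 + q)
a(C(S(6)), 51)*(-8) = (-9 + 51)*(-8) = 42*(-8) = -336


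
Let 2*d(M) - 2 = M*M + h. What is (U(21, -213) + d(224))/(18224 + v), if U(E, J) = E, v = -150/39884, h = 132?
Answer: 502059792/363422933 ≈ 1.3815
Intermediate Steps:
v = -75/19942 (v = -150*1/39884 = -75/19942 ≈ -0.0037609)
d(M) = 67 + M**2/2 (d(M) = 1 + (M*M + 132)/2 = 1 + (M**2 + 132)/2 = 1 + (132 + M**2)/2 = 1 + (66 + M**2/2) = 67 + M**2/2)
(U(21, -213) + d(224))/(18224 + v) = (21 + (67 + (1/2)*224**2))/(18224 - 75/19942) = (21 + (67 + (1/2)*50176))/(363422933/19942) = (21 + (67 + 25088))*(19942/363422933) = (21 + 25155)*(19942/363422933) = 25176*(19942/363422933) = 502059792/363422933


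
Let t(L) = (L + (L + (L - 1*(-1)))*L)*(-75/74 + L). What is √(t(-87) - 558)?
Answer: 24*I*√3131569/37 ≈ 1147.9*I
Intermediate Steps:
t(L) = (-75/74 + L)*(L + L*(1 + 2*L)) (t(L) = (L + (L + (L + 1))*L)*(-75*1/74 + L) = (L + (L + (1 + L))*L)*(-75/74 + L) = (L + (1 + 2*L)*L)*(-75/74 + L) = (L + L*(1 + 2*L))*(-75/74 + L) = (-75/74 + L)*(L + L*(1 + 2*L)))
√(t(-87) - 558) = √((1/37)*(-87)*(-75 - 1*(-87) + 74*(-87)²) - 558) = √((1/37)*(-87)*(-75 + 87 + 74*7569) - 558) = √((1/37)*(-87)*(-75 + 87 + 560106) - 558) = √((1/37)*(-87)*560118 - 558) = √(-48730266/37 - 558) = √(-48750912/37) = 24*I*√3131569/37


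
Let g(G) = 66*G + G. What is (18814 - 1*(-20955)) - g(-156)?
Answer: 50221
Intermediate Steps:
g(G) = 67*G
(18814 - 1*(-20955)) - g(-156) = (18814 - 1*(-20955)) - 67*(-156) = (18814 + 20955) - 1*(-10452) = 39769 + 10452 = 50221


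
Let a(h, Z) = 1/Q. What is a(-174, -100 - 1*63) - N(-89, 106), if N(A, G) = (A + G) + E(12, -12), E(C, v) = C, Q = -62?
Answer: -1799/62 ≈ -29.016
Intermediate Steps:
a(h, Z) = -1/62 (a(h, Z) = 1/(-62) = -1/62)
N(A, G) = 12 + A + G (N(A, G) = (A + G) + 12 = 12 + A + G)
a(-174, -100 - 1*63) - N(-89, 106) = -1/62 - (12 - 89 + 106) = -1/62 - 1*29 = -1/62 - 29 = -1799/62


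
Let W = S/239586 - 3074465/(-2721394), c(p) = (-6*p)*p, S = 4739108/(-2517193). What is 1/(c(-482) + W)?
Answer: -820614864542142306/1143890239665144803019355 ≈ -7.1739e-7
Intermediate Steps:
S = -4739108/2517193 (S = 4739108*(-1/2517193) = -4739108/2517193 ≈ -1.8827)
c(p) = -6*p**2
W = 927074187211575509/820614864542142306 (W = -4739108/2517193/239586 - 3074465/(-2721394) = -4739108/2517193*1/239586 - 3074465*(-1/2721394) = -2369554/301542101049 + 3074465/2721394 = 927074187211575509/820614864542142306 ≈ 1.1297)
1/(c(-482) + W) = 1/(-6*(-482)**2 + 927074187211575509/820614864542142306) = 1/(-6*232324 + 927074187211575509/820614864542142306) = 1/(-1393944 + 927074187211575509/820614864542142306) = 1/(-1143890239665144803019355/820614864542142306) = -820614864542142306/1143890239665144803019355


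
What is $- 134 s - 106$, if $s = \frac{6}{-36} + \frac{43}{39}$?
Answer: $- \frac{9025}{39} \approx -231.41$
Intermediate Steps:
$s = \frac{73}{78}$ ($s = 6 \left(- \frac{1}{36}\right) + 43 \cdot \frac{1}{39} = - \frac{1}{6} + \frac{43}{39} = \frac{73}{78} \approx 0.9359$)
$- 134 s - 106 = \left(-134\right) \frac{73}{78} - 106 = - \frac{4891}{39} - 106 = - \frac{9025}{39}$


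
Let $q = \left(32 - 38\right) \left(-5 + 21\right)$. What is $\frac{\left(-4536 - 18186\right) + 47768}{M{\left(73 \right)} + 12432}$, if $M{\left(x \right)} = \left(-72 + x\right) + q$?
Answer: $\frac{25046}{12337} \approx 2.0302$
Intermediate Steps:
$q = -96$ ($q = \left(-6\right) 16 = -96$)
$M{\left(x \right)} = -168 + x$ ($M{\left(x \right)} = \left(-72 + x\right) - 96 = -168 + x$)
$\frac{\left(-4536 - 18186\right) + 47768}{M{\left(73 \right)} + 12432} = \frac{\left(-4536 - 18186\right) + 47768}{\left(-168 + 73\right) + 12432} = \frac{\left(-4536 - 18186\right) + 47768}{-95 + 12432} = \frac{-22722 + 47768}{12337} = 25046 \cdot \frac{1}{12337} = \frac{25046}{12337}$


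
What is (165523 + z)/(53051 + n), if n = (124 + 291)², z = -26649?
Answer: 69437/112638 ≈ 0.61646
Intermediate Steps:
n = 172225 (n = 415² = 172225)
(165523 + z)/(53051 + n) = (165523 - 26649)/(53051 + 172225) = 138874/225276 = 138874*(1/225276) = 69437/112638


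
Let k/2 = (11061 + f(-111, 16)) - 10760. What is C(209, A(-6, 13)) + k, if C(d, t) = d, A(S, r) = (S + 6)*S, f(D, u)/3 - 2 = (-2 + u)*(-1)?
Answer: 739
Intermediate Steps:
f(D, u) = 12 - 3*u (f(D, u) = 6 + 3*((-2 + u)*(-1)) = 6 + 3*(2 - u) = 6 + (6 - 3*u) = 12 - 3*u)
A(S, r) = S*(6 + S) (A(S, r) = (6 + S)*S = S*(6 + S))
k = 530 (k = 2*((11061 + (12 - 3*16)) - 10760) = 2*((11061 + (12 - 48)) - 10760) = 2*((11061 - 36) - 10760) = 2*(11025 - 10760) = 2*265 = 530)
C(209, A(-6, 13)) + k = 209 + 530 = 739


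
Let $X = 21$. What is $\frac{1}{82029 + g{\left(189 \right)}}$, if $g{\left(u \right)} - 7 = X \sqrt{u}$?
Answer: $\frac{82036}{6729821947} - \frac{63 \sqrt{21}}{6729821947} \approx 1.2147 \cdot 10^{-5}$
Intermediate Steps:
$g{\left(u \right)} = 7 + 21 \sqrt{u}$
$\frac{1}{82029 + g{\left(189 \right)}} = \frac{1}{82029 + \left(7 + 21 \sqrt{189}\right)} = \frac{1}{82029 + \left(7 + 21 \cdot 3 \sqrt{21}\right)} = \frac{1}{82029 + \left(7 + 63 \sqrt{21}\right)} = \frac{1}{82036 + 63 \sqrt{21}}$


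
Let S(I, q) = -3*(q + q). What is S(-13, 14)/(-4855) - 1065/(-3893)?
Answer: 5497587/18900515 ≈ 0.29087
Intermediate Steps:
S(I, q) = -6*q
S(-13, 14)/(-4855) - 1065/(-3893) = -6*14/(-4855) - 1065/(-3893) = -84*(-1/4855) - 1065*(-1/3893) = 84/4855 + 1065/3893 = 5497587/18900515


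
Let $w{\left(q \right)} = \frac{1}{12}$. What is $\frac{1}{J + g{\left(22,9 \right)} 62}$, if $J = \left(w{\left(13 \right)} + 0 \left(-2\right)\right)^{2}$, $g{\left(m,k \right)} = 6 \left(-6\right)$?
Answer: $- \frac{144}{321407} \approx -0.00044803$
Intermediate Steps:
$g{\left(m,k \right)} = -36$
$w{\left(q \right)} = \frac{1}{12}$
$J = \frac{1}{144}$ ($J = \left(\frac{1}{12} + 0 \left(-2\right)\right)^{2} = \left(\frac{1}{12} + 0\right)^{2} = \left(\frac{1}{12}\right)^{2} = \frac{1}{144} \approx 0.0069444$)
$\frac{1}{J + g{\left(22,9 \right)} 62} = \frac{1}{\frac{1}{144} - 2232} = \frac{1}{- \frac{321407}{144}} = - \frac{144}{321407}$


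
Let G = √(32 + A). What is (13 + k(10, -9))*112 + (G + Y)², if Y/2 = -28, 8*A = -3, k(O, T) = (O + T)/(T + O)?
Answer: 37885/8 - 28*√506 ≈ 4105.8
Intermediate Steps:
k(O, T) = 1 (k(O, T) = (O + T)/(O + T) = 1)
A = -3/8 (A = (⅛)*(-3) = -3/8 ≈ -0.37500)
Y = -56 (Y = 2*(-28) = -56)
G = √506/4 (G = √(32 - 3/8) = √(253/8) = √506/4 ≈ 5.6236)
(13 + k(10, -9))*112 + (G + Y)² = (13 + 1)*112 + (√506/4 - 56)² = 14*112 + (-56 + √506/4)² = 1568 + (-56 + √506/4)²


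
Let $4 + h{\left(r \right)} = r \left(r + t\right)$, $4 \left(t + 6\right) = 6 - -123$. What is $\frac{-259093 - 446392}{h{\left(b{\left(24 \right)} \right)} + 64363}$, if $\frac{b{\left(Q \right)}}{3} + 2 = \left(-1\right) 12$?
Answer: $- \frac{1410970}{130041} \approx -10.85$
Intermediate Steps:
$t = \frac{105}{4}$ ($t = -6 + \frac{6 - -123}{4} = -6 + \frac{6 + 123}{4} = -6 + \frac{1}{4} \cdot 129 = -6 + \frac{129}{4} = \frac{105}{4} \approx 26.25$)
$b{\left(Q \right)} = -42$ ($b{\left(Q \right)} = -6 + 3 \left(\left(-1\right) 12\right) = -6 + 3 \left(-12\right) = -6 - 36 = -42$)
$h{\left(r \right)} = -4 + r \left(\frac{105}{4} + r\right)$ ($h{\left(r \right)} = -4 + r \left(r + \frac{105}{4}\right) = -4 + r \left(\frac{105}{4} + r\right)$)
$\frac{-259093 - 446392}{h{\left(b{\left(24 \right)} \right)} + 64363} = \frac{-259093 - 446392}{\left(-4 + \left(-42\right)^{2} + \frac{105}{4} \left(-42\right)\right) + 64363} = - \frac{705485}{\left(-4 + 1764 - \frac{2205}{2}\right) + 64363} = - \frac{705485}{\frac{1315}{2} + 64363} = - \frac{705485}{\frac{130041}{2}} = \left(-705485\right) \frac{2}{130041} = - \frac{1410970}{130041}$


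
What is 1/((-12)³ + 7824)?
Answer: 1/6096 ≈ 0.00016404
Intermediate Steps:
1/((-12)³ + 7824) = 1/(-1728 + 7824) = 1/6096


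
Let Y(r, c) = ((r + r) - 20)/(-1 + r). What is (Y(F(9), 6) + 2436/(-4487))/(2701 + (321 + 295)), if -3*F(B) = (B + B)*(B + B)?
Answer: 113344/231755473 ≈ 0.00048907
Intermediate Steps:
F(B) = -4*B²/3 (F(B) = -(B + B)*(B + B)/3 = -2*B*2*B/3 = -4*B²/3)
Y(r, c) = (-20 + 2*r)/(-1 + r) (Y(r, c) = (2*r - 20)/(-1 + r) = (-20 + 2*r)/(-1 + r))
(Y(F(9), 6) + 2436/(-4487))/(2701 + (321 + 295)) = (2*(-10 - 4/3*9²)/(-1 - 4/3*9²) + 2436/(-4487))/(2701 + (321 + 295)) = (2*(-10 - 4/3*81)/(-1 - 4/3*81) + 2436*(-1/4487))/(2701 + 616) = (2*(-10 - 108)/(-1 - 108) - 348/641)/3317 = (2*(-118)/(-109) - 348/641)*(1/3317) = (2*(-1/109)*(-118) - 348/641)*(1/3317) = (236/109 - 348/641)*(1/3317) = (113344/69869)*(1/3317) = 113344/231755473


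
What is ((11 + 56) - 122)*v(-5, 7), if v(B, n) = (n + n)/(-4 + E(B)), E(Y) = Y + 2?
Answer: 110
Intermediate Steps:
E(Y) = 2 + Y
v(B, n) = 2*n/(-2 + B) (v(B, n) = (n + n)/(-4 + (2 + B)) = (2*n)/(-2 + B) = 2*n/(-2 + B))
((11 + 56) - 122)*v(-5, 7) = ((11 + 56) - 122)*(2*7/(-2 - 5)) = (67 - 122)*(2*7/(-7)) = -110*7*(-1)/7 = -55*(-2) = 110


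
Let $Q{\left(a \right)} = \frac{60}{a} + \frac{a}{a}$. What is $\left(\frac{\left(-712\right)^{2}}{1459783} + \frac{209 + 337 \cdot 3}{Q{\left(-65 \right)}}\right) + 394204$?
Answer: $\frac{598604963056}{1459783} \approx 4.1006 \cdot 10^{5}$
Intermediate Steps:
$Q{\left(a \right)} = 1 + \frac{60}{a}$ ($Q{\left(a \right)} = \frac{60}{a} + 1 = 1 + \frac{60}{a}$)
$\left(\frac{\left(-712\right)^{2}}{1459783} + \frac{209 + 337 \cdot 3}{Q{\left(-65 \right)}}\right) + 394204 = \left(\frac{\left(-712\right)^{2}}{1459783} + \frac{209 + 337 \cdot 3}{\frac{1}{-65} \left(60 - 65\right)}\right) + 394204 = \left(506944 \cdot \frac{1}{1459783} + \frac{209 + 1011}{\left(- \frac{1}{65}\right) \left(-5\right)}\right) + 394204 = \left(\frac{506944}{1459783} + 1220 \frac{1}{\frac{1}{13}}\right) + 394204 = \left(\frac{506944}{1459783} + 1220 \cdot 13\right) + 394204 = \left(\frac{506944}{1459783} + 15860\right) + 394204 = \frac{23152665324}{1459783} + 394204 = \frac{598604963056}{1459783}$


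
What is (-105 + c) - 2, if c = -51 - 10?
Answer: -168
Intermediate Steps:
c = -61
(-105 + c) - 2 = (-105 - 61) - 2 = -166 - 2 = -168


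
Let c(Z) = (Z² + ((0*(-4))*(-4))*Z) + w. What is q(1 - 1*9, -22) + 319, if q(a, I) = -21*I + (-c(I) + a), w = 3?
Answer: 286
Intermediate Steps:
c(Z) = 3 + Z² (c(Z) = (Z² + ((0*(-4))*(-4))*Z) + 3 = (Z² + (0*(-4))*Z) + 3 = (Z² + 0*Z) + 3 = (Z² + 0) + 3 = Z² + 3 = 3 + Z²)
q(a, I) = -3 + a - I² - 21*I (q(a, I) = -21*I + (-(3 + I²) + a) = -21*I + ((-3 - I²) + a) = -21*I + (-3 + a - I²) = -3 + a - I² - 21*I)
q(1 - 1*9, -22) + 319 = (-3 + (1 - 1*9) - 1*(-22)² - 21*(-22)) + 319 = (-3 + (1 - 9) - 1*484 + 462) + 319 = (-3 - 8 - 484 + 462) + 319 = -33 + 319 = 286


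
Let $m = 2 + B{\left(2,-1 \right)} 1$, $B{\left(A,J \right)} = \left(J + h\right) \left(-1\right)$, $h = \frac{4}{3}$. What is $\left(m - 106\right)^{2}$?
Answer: $\frac{97969}{9} \approx 10885.0$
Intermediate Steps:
$h = \frac{4}{3}$ ($h = 4 \cdot \frac{1}{3} = \frac{4}{3} \approx 1.3333$)
$B{\left(A,J \right)} = - \frac{4}{3} - J$ ($B{\left(A,J \right)} = \left(J + \frac{4}{3}\right) \left(-1\right) = \left(\frac{4}{3} + J\right) \left(-1\right) = - \frac{4}{3} - J$)
$m = \frac{5}{3}$ ($m = 2 + \left(- \frac{4}{3} - -1\right) 1 = 2 + \left(- \frac{4}{3} + 1\right) 1 = 2 - \frac{1}{3} = \frac{5}{3} \approx 1.6667$)
$\left(m - 106\right)^{2} = \left(\frac{5}{3} - 106\right)^{2} = \left(- \frac{313}{3}\right)^{2} = \frac{97969}{9}$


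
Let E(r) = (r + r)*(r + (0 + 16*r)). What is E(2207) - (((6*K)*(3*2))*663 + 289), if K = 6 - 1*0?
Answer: 165465369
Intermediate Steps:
K = 6 (K = 6 + 0 = 6)
E(r) = 34*r² (E(r) = (2*r)*(r + 16*r) = (2*r)*(17*r) = 34*r²)
E(2207) - (((6*K)*(3*2))*663 + 289) = 34*2207² - (((6*6)*(3*2))*663 + 289) = 34*4870849 - ((36*6)*663 + 289) = 165608866 - (216*663 + 289) = 165608866 - (143208 + 289) = 165608866 - 1*143497 = 165608866 - 143497 = 165465369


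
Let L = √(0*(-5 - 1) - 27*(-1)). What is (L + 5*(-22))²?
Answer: 12127 - 660*√3 ≈ 10984.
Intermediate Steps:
L = 3*√3 (L = √(0*(-6) + 27) = √(0 + 27) = √27 = 3*√3 ≈ 5.1962)
(L + 5*(-22))² = (3*√3 + 5*(-22))² = (3*√3 - 110)² = (-110 + 3*√3)²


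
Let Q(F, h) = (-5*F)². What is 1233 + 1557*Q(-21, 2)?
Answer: 17167158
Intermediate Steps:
Q(F, h) = 25*F²
1233 + 1557*Q(-21, 2) = 1233 + 1557*(25*(-21)²) = 1233 + 1557*(25*441) = 1233 + 1557*11025 = 1233 + 17165925 = 17167158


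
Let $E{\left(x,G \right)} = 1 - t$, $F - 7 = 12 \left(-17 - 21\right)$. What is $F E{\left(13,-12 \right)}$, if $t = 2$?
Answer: $449$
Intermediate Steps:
$F = -449$ ($F = 7 + 12 \left(-17 - 21\right) = 7 + 12 \left(-38\right) = 7 - 456 = -449$)
$E{\left(x,G \right)} = -1$ ($E{\left(x,G \right)} = 1 - 2 = -1$)
$F E{\left(13,-12 \right)} = \left(-449\right) \left(-1\right) = 449$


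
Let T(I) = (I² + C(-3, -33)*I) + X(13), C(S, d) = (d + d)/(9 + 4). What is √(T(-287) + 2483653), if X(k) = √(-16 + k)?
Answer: √(433903964 + 169*I*√3)/13 ≈ 1602.3 + 0.00054048*I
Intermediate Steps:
C(S, d) = 2*d/13 (C(S, d) = (2*d)/13 = (2*d)*(1/13) = 2*d/13)
T(I) = I² - 66*I/13 + I*√3 (T(I) = (I² + ((2/13)*(-33))*I) + √(-16 + 13) = (I² - 66*I/13) + √(-3) = (I² - 66*I/13) + I*√3 = I² - 66*I/13 + I*√3)
√(T(-287) + 2483653) = √(((-287)² - 66/13*(-287) + I*√3) + 2483653) = √((82369 + 18942/13 + I*√3) + 2483653) = √((1089739/13 + I*√3) + 2483653) = √(33377228/13 + I*√3)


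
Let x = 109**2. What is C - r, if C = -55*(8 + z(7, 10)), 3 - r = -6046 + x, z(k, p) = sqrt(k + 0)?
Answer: 5392 - 55*sqrt(7) ≈ 5246.5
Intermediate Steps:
x = 11881
z(k, p) = sqrt(k)
r = -5832 (r = 3 - (-6046 + 11881) = 3 - 1*5835 = 3 - 5835 = -5832)
C = -440 - 55*sqrt(7) (C = -55*(8 + sqrt(7)) = -440 - 55*sqrt(7) ≈ -585.52)
C - r = (-440 - 55*sqrt(7)) - 1*(-5832) = (-440 - 55*sqrt(7)) + 5832 = 5392 - 55*sqrt(7)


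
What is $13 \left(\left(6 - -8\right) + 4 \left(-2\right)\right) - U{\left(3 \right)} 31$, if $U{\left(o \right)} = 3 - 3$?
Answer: $78$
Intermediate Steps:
$U{\left(o \right)} = 0$ ($U{\left(o \right)} = 3 - 3 = 0$)
$13 \left(\left(6 - -8\right) + 4 \left(-2\right)\right) - U{\left(3 \right)} 31 = 13 \left(\left(6 - -8\right) + 4 \left(-2\right)\right) - 0 \cdot 31 = 13 \left(\left(6 + 8\right) - 8\right) - 0 = 13 \left(14 - 8\right) + 0 = 13 \cdot 6 + 0 = 78 + 0 = 78$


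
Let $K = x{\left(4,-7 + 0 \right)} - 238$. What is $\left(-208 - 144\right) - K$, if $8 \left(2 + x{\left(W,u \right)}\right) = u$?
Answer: $- \frac{889}{8} \approx -111.13$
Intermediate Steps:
$x{\left(W,u \right)} = -2 + \frac{u}{8}$
$K = - \frac{1927}{8}$ ($K = \left(-2 + \frac{-7 + 0}{8}\right) - 238 = \left(-2 + \frac{1}{8} \left(-7\right)\right) - 238 = \left(-2 - \frac{7}{8}\right) - 238 = - \frac{23}{8} - 238 = - \frac{1927}{8} \approx -240.88$)
$\left(-208 - 144\right) - K = \left(-208 - 144\right) - - \frac{1927}{8} = -352 + \frac{1927}{8} = - \frac{889}{8}$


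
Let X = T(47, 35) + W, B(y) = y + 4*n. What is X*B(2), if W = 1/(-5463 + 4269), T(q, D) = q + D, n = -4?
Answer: -685349/597 ≈ -1148.0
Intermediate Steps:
T(q, D) = D + q
W = -1/1194 (W = 1/(-1194) = -1/1194 ≈ -0.00083752)
B(y) = -16 + y (B(y) = y + 4*(-4) = y - 16 = -16 + y)
X = 97907/1194 (X = (35 + 47) - 1/1194 = 82 - 1/1194 = 97907/1194 ≈ 81.999)
X*B(2) = 97907*(-16 + 2)/1194 = (97907/1194)*(-14) = -685349/597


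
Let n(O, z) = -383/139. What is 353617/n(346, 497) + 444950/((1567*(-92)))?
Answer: -3543114670491/27607406 ≈ -1.2834e+5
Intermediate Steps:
n(O, z) = -383/139 (n(O, z) = -383*1/139 = -383/139)
353617/n(346, 497) + 444950/((1567*(-92))) = 353617/(-383/139) + 444950/((1567*(-92))) = 353617*(-139/383) + 444950/(-144164) = -49152763/383 + 444950*(-1/144164) = -49152763/383 - 222475/72082 = -3543114670491/27607406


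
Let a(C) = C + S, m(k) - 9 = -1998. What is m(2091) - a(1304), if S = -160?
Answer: -3133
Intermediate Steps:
m(k) = -1989 (m(k) = 9 - 1998 = -1989)
a(C) = -160 + C (a(C) = C - 160 = -160 + C)
m(2091) - a(1304) = -1989 - (-160 + 1304) = -1989 - 1*1144 = -1989 - 1144 = -3133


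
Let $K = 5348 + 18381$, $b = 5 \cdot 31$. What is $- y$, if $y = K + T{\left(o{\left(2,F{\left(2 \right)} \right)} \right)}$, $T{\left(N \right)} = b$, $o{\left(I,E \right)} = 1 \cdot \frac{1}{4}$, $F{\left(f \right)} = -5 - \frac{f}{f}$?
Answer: $-23884$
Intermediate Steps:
$F{\left(f \right)} = -6$ ($F{\left(f \right)} = -5 - 1 = -6$)
$o{\left(I,E \right)} = \frac{1}{4}$ ($o{\left(I,E \right)} = 1 \cdot \frac{1}{4} = \frac{1}{4}$)
$b = 155$
$T{\left(N \right)} = 155$
$K = 23729$
$y = 23884$ ($y = 23729 + 155 = 23884$)
$- y = \left(-1\right) 23884 = -23884$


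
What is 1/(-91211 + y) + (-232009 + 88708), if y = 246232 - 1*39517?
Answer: -16551838703/115504 ≈ -1.4330e+5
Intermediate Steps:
y = 206715 (y = 246232 - 39517 = 206715)
1/(-91211 + y) + (-232009 + 88708) = 1/(-91211 + 206715) + (-232009 + 88708) = 1/115504 - 143301 = -16551838703/115504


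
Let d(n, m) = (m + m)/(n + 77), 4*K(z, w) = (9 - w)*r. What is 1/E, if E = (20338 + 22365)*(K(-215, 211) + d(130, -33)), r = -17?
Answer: 138/5057273587 ≈ 2.7287e-8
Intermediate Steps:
K(z, w) = -153/4 + 17*w/4 (K(z, w) = ((9 - w)*(-17))/4 = (-153 + 17*w)/4 = -153/4 + 17*w/4)
d(n, m) = 2*m/(77 + n) (d(n, m) = (2*m)/(77 + n) = 2*m/(77 + n))
E = 5057273587/138 (E = (20338 + 22365)*((-153/4 + (17/4)*211) + 2*(-33)/(77 + 130)) = 42703*((-153/4 + 3587/4) + 2*(-33)/207) = 42703*(1717/2 + 2*(-33)*(1/207)) = 42703*(1717/2 - 22/69) = 42703*(118429/138) = 5057273587/138 ≈ 3.6647e+7)
1/E = 1/(5057273587/138) = 138/5057273587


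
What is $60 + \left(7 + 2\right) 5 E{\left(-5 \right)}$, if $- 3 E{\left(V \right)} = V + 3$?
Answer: $90$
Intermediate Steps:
$E{\left(V \right)} = -1 - \frac{V}{3}$ ($E{\left(V \right)} = - \frac{V + 3}{3} = - \frac{3 + V}{3} = -1 - \frac{V}{3}$)
$60 + \left(7 + 2\right) 5 E{\left(-5 \right)} = 60 + \left(7 + 2\right) 5 \left(-1 - - \frac{5}{3}\right) = 60 + 9 \cdot 5 \left(-1 + \frac{5}{3}\right) = 60 + 45 \cdot \frac{2}{3} = 60 + 30 = 90$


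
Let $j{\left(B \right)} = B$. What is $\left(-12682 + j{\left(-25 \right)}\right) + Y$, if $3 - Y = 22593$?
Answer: $-35297$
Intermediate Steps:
$Y = -22590$ ($Y = 3 - 22593 = -22590$)
$\left(-12682 + j{\left(-25 \right)}\right) + Y = \left(-12682 - 25\right) - 22590 = -12707 - 22590 = -35297$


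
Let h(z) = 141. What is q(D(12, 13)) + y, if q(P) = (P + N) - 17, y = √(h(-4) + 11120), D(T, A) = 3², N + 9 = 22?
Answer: 5 + √11261 ≈ 111.12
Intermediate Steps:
N = 13 (N = -9 + 22 = 13)
D(T, A) = 9
y = √11261 (y = √(141 + 11120) = √11261 ≈ 106.12)
q(P) = -4 + P (q(P) = (P + 13) - 17 = (13 + P) - 17 = -4 + P)
q(D(12, 13)) + y = (-4 + 9) + √11261 = 5 + √11261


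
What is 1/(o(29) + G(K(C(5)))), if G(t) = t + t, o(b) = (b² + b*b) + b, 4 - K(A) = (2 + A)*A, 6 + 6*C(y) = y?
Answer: 18/30953 ≈ 0.00058153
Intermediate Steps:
C(y) = -1 + y/6
K(A) = 4 - A*(2 + A) (K(A) = 4 - (2 + A)*A = 4 - A*(2 + A))
o(b) = b + 2*b² (o(b) = (b² + b²) + b = 2*b² + b = b + 2*b²)
G(t) = 2*t
1/(o(29) + G(K(C(5)))) = 1/(29*(1 + 2*29) + 2*(4 - (-1 + (⅙)*5)² - 2*(-1 + (⅙)*5))) = 1/(29*(1 + 58) + 2*(4 - (-1 + ⅚)² - 2*(-1 + ⅚))) = 1/(29*59 + 2*(4 - (-⅙)² - 2*(-⅙))) = 1/(1711 + 2*(4 - 1*1/36 + ⅓)) = 1/(1711 + 2*(4 - 1/36 + ⅓)) = 1/(1711 + 2*(155/36)) = 1/(1711 + 155/18) = 1/(30953/18) = 18/30953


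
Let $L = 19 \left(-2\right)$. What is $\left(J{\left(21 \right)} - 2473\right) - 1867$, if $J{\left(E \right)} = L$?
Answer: $-4378$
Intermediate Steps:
$L = -38$
$J{\left(E \right)} = -38$
$\left(J{\left(21 \right)} - 2473\right) - 1867 = \left(-38 - 2473\right) - 1867 = -2511 - 1867 = -4378$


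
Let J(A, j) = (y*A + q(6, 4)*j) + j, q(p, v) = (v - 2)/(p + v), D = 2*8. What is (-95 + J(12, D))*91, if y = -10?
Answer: -89089/5 ≈ -17818.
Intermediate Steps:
D = 16
q(p, v) = (-2 + v)/(p + v)
J(A, j) = -10*A + 6*j/5 (J(A, j) = (-10*A + ((-2 + 4)/(6 + 4))*j) + j = (-10*A + (2/10)*j) + j = (-10*A + ((1/10)*2)*j) + j = (-10*A + j/5) + j = -10*A + 6*j/5)
(-95 + J(12, D))*91 = (-95 + (-10*12 + (6/5)*16))*91 = (-95 + (-120 + 96/5))*91 = (-95 - 504/5)*91 = -979/5*91 = -89089/5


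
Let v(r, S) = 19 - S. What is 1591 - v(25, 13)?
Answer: 1585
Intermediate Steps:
1591 - v(25, 13) = 1591 - (19 - 1*13) = 1591 - (19 - 13) = 1591 - 1*6 = 1591 - 6 = 1585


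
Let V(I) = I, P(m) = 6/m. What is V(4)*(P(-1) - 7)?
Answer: -52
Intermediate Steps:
V(4)*(P(-1) - 7) = 4*(6/(-1) - 7) = 4*(6*(-1) - 7) = 4*(-6 - 7) = 4*(-13) = -52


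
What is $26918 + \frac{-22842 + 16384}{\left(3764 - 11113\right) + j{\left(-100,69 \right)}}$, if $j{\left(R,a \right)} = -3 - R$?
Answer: $\frac{97607897}{3626} \approx 26919.0$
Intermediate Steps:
$26918 + \frac{-22842 + 16384}{\left(3764 - 11113\right) + j{\left(-100,69 \right)}} = 26918 + \frac{-22842 + 16384}{\left(3764 - 11113\right) - -97} = 26918 - \frac{6458}{-7349 + \left(-3 + 100\right)} = 26918 - \frac{6458}{-7349 + 97} = 26918 - \frac{6458}{-7252} = 26918 - - \frac{3229}{3626} = 26918 + \frac{3229}{3626} = \frac{97607897}{3626}$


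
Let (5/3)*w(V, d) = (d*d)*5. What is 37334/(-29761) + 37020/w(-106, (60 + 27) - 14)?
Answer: 168297854/158596369 ≈ 1.0612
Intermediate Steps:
w(V, d) = 3*d² (w(V, d) = 3*((d*d)*5)/5 = 3*(d²*5)/5 = 3*(5*d²)/5 = 3*d²)
37334/(-29761) + 37020/w(-106, (60 + 27) - 14) = 37334/(-29761) + 37020/((3*((60 + 27) - 14)²)) = 37334*(-1/29761) + 37020/((3*(87 - 14)²)) = -37334/29761 + 37020/((3*73²)) = -37334/29761 + 37020/((3*5329)) = -37334/29761 + 37020/15987 = -37334/29761 + 37020*(1/15987) = -37334/29761 + 12340/5329 = 168297854/158596369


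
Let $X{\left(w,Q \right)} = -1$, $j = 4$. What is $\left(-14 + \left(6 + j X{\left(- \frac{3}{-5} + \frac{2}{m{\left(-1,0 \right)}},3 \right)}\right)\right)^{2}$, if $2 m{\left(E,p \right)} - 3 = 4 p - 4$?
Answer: $144$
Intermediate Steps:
$m{\left(E,p \right)} = - \frac{1}{2} + 2 p$ ($m{\left(E,p \right)} = \frac{3}{2} + \frac{4 p - 4}{2} = \frac{3}{2} + \frac{-4 + 4 p}{2} = \frac{3}{2} + \left(-2 + 2 p\right) = - \frac{1}{2} + 2 p$)
$\left(-14 + \left(6 + j X{\left(- \frac{3}{-5} + \frac{2}{m{\left(-1,0 \right)}},3 \right)}\right)\right)^{2} = \left(-14 + \left(6 + 4 \left(-1\right)\right)\right)^{2} = \left(-14 + \left(6 - 4\right)\right)^{2} = \left(-14 + 2\right)^{2} = \left(-12\right)^{2} = 144$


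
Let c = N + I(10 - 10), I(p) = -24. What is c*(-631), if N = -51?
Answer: 47325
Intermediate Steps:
c = -75 (c = -51 - 24 = -75)
c*(-631) = -75*(-631) = 47325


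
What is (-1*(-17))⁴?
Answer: 83521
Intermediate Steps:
(-1*(-17))⁴ = 17⁴ = 83521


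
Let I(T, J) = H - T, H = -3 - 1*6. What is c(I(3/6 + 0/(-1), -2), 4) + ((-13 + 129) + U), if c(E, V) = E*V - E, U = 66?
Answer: 307/2 ≈ 153.50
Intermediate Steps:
H = -9 (H = -3 - 6 = -9)
I(T, J) = -9 - T
c(E, V) = -E + E*V
c(I(3/6 + 0/(-1), -2), 4) + ((-13 + 129) + U) = (-9 - (3/6 + 0/(-1)))*(-1 + 4) + ((-13 + 129) + 66) = (-9 - (3*(⅙) + 0*(-1)))*3 + (116 + 66) = (-9 - (½ + 0))*3 + 182 = (-9 - 1*½)*3 + 182 = (-9 - ½)*3 + 182 = -19/2*3 + 182 = -57/2 + 182 = 307/2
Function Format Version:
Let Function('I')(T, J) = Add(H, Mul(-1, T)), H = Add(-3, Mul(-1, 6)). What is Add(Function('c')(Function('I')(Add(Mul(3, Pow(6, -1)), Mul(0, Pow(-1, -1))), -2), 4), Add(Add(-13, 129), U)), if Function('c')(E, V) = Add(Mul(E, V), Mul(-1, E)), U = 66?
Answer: Rational(307, 2) ≈ 153.50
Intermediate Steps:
H = -9 (H = Add(-3, -6) = -9)
Function('I')(T, J) = Add(-9, Mul(-1, T))
Function('c')(E, V) = Add(Mul(-1, E), Mul(E, V))
Add(Function('c')(Function('I')(Add(Mul(3, Pow(6, -1)), Mul(0, Pow(-1, -1))), -2), 4), Add(Add(-13, 129), U)) = Add(Mul(Add(-9, Mul(-1, Add(Mul(3, Pow(6, -1)), Mul(0, Pow(-1, -1))))), Add(-1, 4)), Add(Add(-13, 129), 66)) = Add(Mul(Add(-9, Mul(-1, Add(Mul(3, Rational(1, 6)), Mul(0, -1)))), 3), Add(116, 66)) = Add(Mul(Add(-9, Mul(-1, Add(Rational(1, 2), 0))), 3), 182) = Add(Mul(Add(-9, Mul(-1, Rational(1, 2))), 3), 182) = Add(Mul(Add(-9, Rational(-1, 2)), 3), 182) = Add(Mul(Rational(-19, 2), 3), 182) = Add(Rational(-57, 2), 182) = Rational(307, 2)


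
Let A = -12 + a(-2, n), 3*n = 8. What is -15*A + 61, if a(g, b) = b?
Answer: 201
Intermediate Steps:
n = 8/3 (n = (1/3)*8 = 8/3 ≈ 2.6667)
A = -28/3 (A = -12 + 8/3 = -28/3 ≈ -9.3333)
-15*A + 61 = -15*(-28/3) + 61 = 140 + 61 = 201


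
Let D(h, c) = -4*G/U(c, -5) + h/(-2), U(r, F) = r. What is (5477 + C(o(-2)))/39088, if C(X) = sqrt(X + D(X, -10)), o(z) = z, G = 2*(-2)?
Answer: 5477/39088 + I*sqrt(65)/195440 ≈ 0.14012 + 4.1252e-5*I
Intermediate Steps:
G = -4
D(h, c) = 16/c - h/2 (D(h, c) = -4*(-4/c) + h/(-2) = -4*(-4/c) + h*(-1/2) = -4*(-4/c) - h/2 = -(-16)/c - h/2 = 16/c - h/2)
C(X) = sqrt(-8/5 + X/2) (C(X) = sqrt(X + (16/(-10) - X/2)) = sqrt(X + (16*(-1/10) - X/2)) = sqrt(X + (-8/5 - X/2)) = sqrt(-8/5 + X/2))
(5477 + C(o(-2)))/39088 = (5477 + sqrt(-160 + 50*(-2))/10)/39088 = (5477 + sqrt(-160 - 100)/10)*(1/39088) = (5477 + sqrt(-260)/10)*(1/39088) = (5477 + (2*I*sqrt(65))/10)*(1/39088) = (5477 + I*sqrt(65)/5)*(1/39088) = 5477/39088 + I*sqrt(65)/195440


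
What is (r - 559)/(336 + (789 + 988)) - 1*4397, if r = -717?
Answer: -9292137/2113 ≈ -4397.6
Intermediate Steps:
(r - 559)/(336 + (789 + 988)) - 1*4397 = (-717 - 559)/(336 + (789 + 988)) - 1*4397 = -1276/(336 + 1777) - 4397 = -1276/2113 - 4397 = -9292137/2113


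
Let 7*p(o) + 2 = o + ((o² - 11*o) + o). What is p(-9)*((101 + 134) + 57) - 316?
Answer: 44508/7 ≈ 6358.3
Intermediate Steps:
p(o) = -2/7 - 9*o/7 + o²/7 (p(o) = -2/7 + (o + ((o² - 11*o) + o))/7 = -2/7 + (o + (o² - 10*o))/7 = -2/7 + (o² - 9*o)/7 = -2/7 + (-9*o/7 + o²/7) = -2/7 - 9*o/7 + o²/7)
p(-9)*((101 + 134) + 57) - 316 = (-2/7 - 9/7*(-9) + (⅐)*(-9)²)*((101 + 134) + 57) - 316 = (-2/7 + 81/7 + (⅐)*81)*(235 + 57) - 316 = (-2/7 + 81/7 + 81/7)*292 - 316 = (160/7)*292 - 316 = 46720/7 - 316 = 44508/7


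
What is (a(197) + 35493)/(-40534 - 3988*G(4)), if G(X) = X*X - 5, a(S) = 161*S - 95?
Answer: -67115/84402 ≈ -0.79518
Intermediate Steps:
a(S) = -95 + 161*S
G(X) = -5 + X**2 (G(X) = X**2 - 5 = -5 + X**2)
(a(197) + 35493)/(-40534 - 3988*G(4)) = ((-95 + 161*197) + 35493)/(-40534 - 3988*(-5 + 4**2)) = ((-95 + 31717) + 35493)/(-40534 - 3988*(-5 + 16)) = (31622 + 35493)/(-40534 - 3988*11) = 67115/(-40534 - 43868) = 67115/(-84402) = 67115*(-1/84402) = -67115/84402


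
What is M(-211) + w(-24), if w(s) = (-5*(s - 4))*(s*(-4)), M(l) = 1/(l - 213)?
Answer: 5698559/424 ≈ 13440.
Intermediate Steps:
M(l) = 1/(-213 + l)
w(s) = -4*s*(20 - 5*s) (w(s) = (-5*(-4 + s))*(-4*s) = (20 - 5*s)*(-4*s) = -4*s*(20 - 5*s))
M(-211) + w(-24) = 1/(-213 - 211) + 20*(-24)*(-4 - 24) = 1/(-424) + 20*(-24)*(-28) = -1/424 + 13440 = 5698559/424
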